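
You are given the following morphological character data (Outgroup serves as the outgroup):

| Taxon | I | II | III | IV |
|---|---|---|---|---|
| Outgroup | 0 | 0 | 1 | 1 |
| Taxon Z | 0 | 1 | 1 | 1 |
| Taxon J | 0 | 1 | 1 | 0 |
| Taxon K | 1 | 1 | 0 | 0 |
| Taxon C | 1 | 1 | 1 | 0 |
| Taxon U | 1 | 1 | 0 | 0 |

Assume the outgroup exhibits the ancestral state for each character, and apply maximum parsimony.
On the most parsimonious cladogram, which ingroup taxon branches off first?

Taxon Z

Character polarity is set by the outgroup: the derived state is whichever differs from the outgroup's state, so for III, IV the derived state is '0', and for the remaining characters it is '1'.
I (derived state '1') is shared by Taxon C, Taxon K, and Taxon U — a synapomorphy uniting that clade.
II (derived state '1') is shared by all ingroup taxa — unites the whole ingroup.
III: derived state '0' in Taxon K and Taxon U only — synapomorphy for {Taxon K, Taxon U}.
IV: derived state '0' in Taxon C, Taxon J, Taxon K, and Taxon U only — synapomorphy for {Taxon C, Taxon J, Taxon K, Taxon U}.
Most parsimonious ingroup topology: (Taxon Z,(Taxon J,((Taxon K,Taxon U),Taxon C))).
Taxon Z is sister to the clade containing all other ingroup taxa, so it is the earliest-diverging (most basal) ingroup lineage.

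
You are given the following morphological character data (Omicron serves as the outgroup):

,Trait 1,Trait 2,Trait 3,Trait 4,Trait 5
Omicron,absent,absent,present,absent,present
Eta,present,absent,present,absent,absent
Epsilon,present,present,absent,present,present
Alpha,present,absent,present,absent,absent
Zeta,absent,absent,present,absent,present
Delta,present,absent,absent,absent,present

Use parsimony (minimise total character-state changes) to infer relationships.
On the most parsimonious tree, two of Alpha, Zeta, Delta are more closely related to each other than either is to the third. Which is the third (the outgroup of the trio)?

Zeta

Character polarity is set by the outgroup: the derived state is whichever differs from the outgroup's state, so for Trait 3, Trait 5 the derived state is 'absent', and for the remaining characters it is 'present'.
Only Alpha, Delta, Epsilon, and Eta show the derived state 'present' for Trait 1, supporting them as a clade.
Trait 2 (derived state 'present') is unique to Epsilon (autapomorphy; uninformative for grouping).
Trait 3 (derived state 'absent') is shared by Delta and Epsilon — a synapomorphy uniting that clade.
Trait 4: derived state 'present' in Epsilon only — an autapomorphy, so it tells us nothing about relationships among taxa.
Trait 5: derived state 'absent' in Alpha and Eta only — synapomorphy for {Alpha, Eta}.
Most parsimonious ingroup topology: (((Eta,Alpha),(Epsilon,Delta)),Zeta).
Delta and Alpha share a more recent common ancestor with each other than either does with Zeta, so Zeta is the least closely related of the three.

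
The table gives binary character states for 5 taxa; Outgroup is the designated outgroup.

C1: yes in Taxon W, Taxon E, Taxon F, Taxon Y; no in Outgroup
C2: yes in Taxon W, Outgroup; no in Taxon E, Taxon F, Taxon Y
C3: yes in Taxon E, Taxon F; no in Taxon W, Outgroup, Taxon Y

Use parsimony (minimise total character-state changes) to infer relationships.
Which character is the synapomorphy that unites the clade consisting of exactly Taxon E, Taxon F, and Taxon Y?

Character polarity is set by the outgroup: the derived state is whichever differs from the outgroup's state, so for C2 the derived state is 'no', and for the remaining characters it is 'yes'.
All ingroup taxa share the derived state 'yes' for C1; it defines the ingroup but does not resolve relationships within it.
C2 (derived state 'no') is shared by Taxon E, Taxon F, and Taxon Y — a synapomorphy uniting that clade.
C3: derived state 'yes' in Taxon E and Taxon F only — synapomorphy for {Taxon E, Taxon F}.
Most parsimonious ingroup topology: (Taxon W,(Taxon Y,(Taxon E,Taxon F))).
The clade {Taxon E, Taxon F, Taxon Y} is supported by C2: its derived state 'no' occurs in exactly those taxa and in no other taxon (including the outgroup).

C2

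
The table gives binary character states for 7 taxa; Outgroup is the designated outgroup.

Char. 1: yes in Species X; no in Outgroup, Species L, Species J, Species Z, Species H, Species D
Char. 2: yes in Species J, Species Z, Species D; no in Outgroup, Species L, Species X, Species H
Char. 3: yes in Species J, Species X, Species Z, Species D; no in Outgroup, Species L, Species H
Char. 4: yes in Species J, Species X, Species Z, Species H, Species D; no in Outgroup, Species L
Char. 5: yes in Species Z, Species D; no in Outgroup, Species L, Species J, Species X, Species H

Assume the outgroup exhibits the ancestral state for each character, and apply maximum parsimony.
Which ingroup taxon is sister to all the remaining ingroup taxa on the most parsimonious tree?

The outgroup has state 'no' for every character, so 'yes' is the derived state throughout.
Char. 1: derived state 'yes' in Species X only — an autapomorphy, so it tells us nothing about relationships among taxa.
Char. 2 (derived state 'yes') is shared by Species D, Species J, and Species Z — a synapomorphy uniting that clade.
Only Species D, Species J, Species X, and Species Z show the derived state 'yes' for Char. 3, supporting them as a clade.
Char. 4: derived state 'yes' in Species D, Species H, Species J, Species X, and Species Z only — synapomorphy for {Species D, Species H, Species J, Species X, Species Z}.
Char. 5: derived state 'yes' in Species D and Species Z only — synapomorphy for {Species D, Species Z}.
Most parsimonious ingroup topology: (Species L,(((Species J,(Species Z,Species D)),Species X),Species H)).
Species L is sister to the clade containing all other ingroup taxa, so it is the earliest-diverging (most basal) ingroup lineage.

Species L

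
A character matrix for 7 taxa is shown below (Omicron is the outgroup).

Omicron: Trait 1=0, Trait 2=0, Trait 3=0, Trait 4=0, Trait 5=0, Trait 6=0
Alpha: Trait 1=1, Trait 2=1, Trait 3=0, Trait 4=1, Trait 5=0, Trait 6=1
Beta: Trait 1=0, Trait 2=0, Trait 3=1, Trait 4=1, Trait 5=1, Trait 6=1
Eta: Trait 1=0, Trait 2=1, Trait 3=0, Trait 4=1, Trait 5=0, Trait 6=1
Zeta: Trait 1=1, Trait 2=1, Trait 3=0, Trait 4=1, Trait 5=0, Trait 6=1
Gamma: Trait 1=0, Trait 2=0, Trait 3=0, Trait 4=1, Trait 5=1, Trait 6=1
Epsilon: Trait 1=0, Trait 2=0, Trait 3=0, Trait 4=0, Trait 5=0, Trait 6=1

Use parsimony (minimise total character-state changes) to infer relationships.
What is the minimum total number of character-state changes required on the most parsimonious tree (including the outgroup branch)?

The outgroup has state '0' for every character, so '1' is the derived state throughout.
Trait 1: derived state '1' in Alpha and Zeta only — synapomorphy for {Alpha, Zeta}.
Trait 2: derived state '1' in Alpha, Eta, and Zeta only — synapomorphy for {Alpha, Eta, Zeta}.
Trait 3 (derived state '1') is unique to Beta (autapomorphy; uninformative for grouping).
Only Alpha, Beta, Eta, Gamma, and Zeta show the derived state '1' for Trait 4, supporting them as a clade.
Trait 5 (derived state '1') is shared by Beta and Gamma — a synapomorphy uniting that clade.
All ingroup taxa share the derived state '1' for Trait 6; it defines the ingroup but does not resolve relationships within it.
Most parsimonious ingroup topology: ((((Alpha,Zeta),Eta),(Beta,Gamma)),Epsilon).
Changes per character on this tree: Trait 1: 1; Trait 2: 1; Trait 3: 1; Trait 4: 1; Trait 5: 1; Trait 6: 1.
Total = 6.

6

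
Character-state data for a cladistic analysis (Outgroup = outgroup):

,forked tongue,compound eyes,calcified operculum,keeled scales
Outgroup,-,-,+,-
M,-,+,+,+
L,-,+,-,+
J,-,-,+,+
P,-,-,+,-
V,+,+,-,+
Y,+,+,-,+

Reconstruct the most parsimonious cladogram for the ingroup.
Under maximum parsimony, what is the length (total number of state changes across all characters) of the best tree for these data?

Character polarity is set by the outgroup: the derived state is whichever differs from the outgroup's state, so for calcified operculum the derived state is '-', and for the remaining characters it is '+'.
forked tongue: derived state '+' in V and Y only — synapomorphy for {V, Y}.
Only L, M, V, and Y show the derived state '+' for compound eyes, supporting them as a clade.
calcified operculum (derived state '-') is shared by L, V, and Y — a synapomorphy uniting that clade.
Only J, L, M, V, and Y show the derived state '+' for keeled scales, supporting them as a clade.
Most parsimonious ingroup topology: (((M,((V,Y),L)),J),P).
Changes per character on this tree: forked tongue: 1; compound eyes: 1; calcified operculum: 1; keeled scales: 1.
Total = 4.

4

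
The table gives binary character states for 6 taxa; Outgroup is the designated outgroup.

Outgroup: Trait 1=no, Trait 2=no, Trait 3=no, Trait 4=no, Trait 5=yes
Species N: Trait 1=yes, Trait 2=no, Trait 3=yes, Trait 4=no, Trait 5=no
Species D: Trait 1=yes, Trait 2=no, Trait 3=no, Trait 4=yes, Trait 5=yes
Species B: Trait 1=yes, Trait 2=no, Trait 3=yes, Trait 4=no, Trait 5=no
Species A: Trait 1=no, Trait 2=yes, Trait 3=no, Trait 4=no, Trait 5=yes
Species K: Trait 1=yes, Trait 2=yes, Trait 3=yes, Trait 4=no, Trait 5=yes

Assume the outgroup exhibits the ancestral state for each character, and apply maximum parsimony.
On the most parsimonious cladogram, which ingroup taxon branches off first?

Character polarity is set by the outgroup: the derived state is whichever differs from the outgroup's state, so for Trait 5 the derived state is 'no', and for the remaining characters it is 'yes'.
Trait 1 (derived state 'yes') is shared by Species B, Species D, Species K, and Species N — a synapomorphy uniting that clade.
Trait 2 groups Species A and Species K, which is incompatible with the clades supported by the remaining characters; treating it as convergent (homoplasy) costs fewer steps than any alternative tree.
Only Species B, Species K, and Species N show the derived state 'yes' for Trait 3, supporting them as a clade.
Trait 4: derived state 'yes' in Species D only — an autapomorphy, so it tells us nothing about relationships among taxa.
Trait 5 (derived state 'no') is shared by Species B and Species N — a synapomorphy uniting that clade.
Most parsimonious ingroup topology: ((((Species N,Species B),Species K),Species D),Species A).
Species A is sister to the clade containing all other ingroup taxa, so it is the earliest-diverging (most basal) ingroup lineage.

Species A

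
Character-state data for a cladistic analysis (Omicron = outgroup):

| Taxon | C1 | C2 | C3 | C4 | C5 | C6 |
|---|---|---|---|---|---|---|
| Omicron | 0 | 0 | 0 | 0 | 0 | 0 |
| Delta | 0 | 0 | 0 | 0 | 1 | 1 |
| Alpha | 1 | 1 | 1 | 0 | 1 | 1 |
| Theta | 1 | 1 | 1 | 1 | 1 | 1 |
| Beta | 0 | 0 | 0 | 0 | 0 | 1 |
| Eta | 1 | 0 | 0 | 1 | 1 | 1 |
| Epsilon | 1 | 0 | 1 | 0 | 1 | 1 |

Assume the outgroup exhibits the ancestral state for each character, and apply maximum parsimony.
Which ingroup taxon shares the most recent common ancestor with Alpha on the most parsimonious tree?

The outgroup has state '0' for every character, so '1' is the derived state throughout.
C1: derived state '1' in Alpha, Epsilon, Eta, and Theta only — synapomorphy for {Alpha, Epsilon, Eta, Theta}.
C2: derived state '1' in Alpha and Theta only — synapomorphy for {Alpha, Theta}.
C3 (derived state '1') is shared by Alpha, Epsilon, and Theta — a synapomorphy uniting that clade.
C4 groups Eta and Theta, which is incompatible with the clades supported by the remaining characters; treating it as convergent (homoplasy) costs fewer steps than any alternative tree.
C5: derived state '1' in Alpha, Delta, Epsilon, Eta, and Theta only — synapomorphy for {Alpha, Delta, Epsilon, Eta, Theta}.
All ingroup taxa share the derived state '1' for C6; it defines the ingroup but does not resolve relationships within it.
Most parsimonious ingroup topology: ((Delta,(((Alpha,Theta),Epsilon),Eta)),Beta).
Alpha and Theta form a cherry on this tree, so they are sister taxa.

Theta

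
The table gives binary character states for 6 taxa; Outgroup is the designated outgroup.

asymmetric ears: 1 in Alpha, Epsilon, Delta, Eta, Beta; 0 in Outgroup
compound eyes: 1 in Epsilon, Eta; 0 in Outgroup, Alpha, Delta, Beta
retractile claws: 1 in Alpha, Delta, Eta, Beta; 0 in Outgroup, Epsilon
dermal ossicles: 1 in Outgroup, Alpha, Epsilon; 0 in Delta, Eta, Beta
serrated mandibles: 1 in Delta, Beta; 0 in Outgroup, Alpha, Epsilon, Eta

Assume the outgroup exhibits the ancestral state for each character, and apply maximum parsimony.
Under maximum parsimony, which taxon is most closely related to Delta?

Character polarity is set by the outgroup: the derived state is whichever differs from the outgroup's state, so for dermal ossicles the derived state is '0', and for the remaining characters it is '1'.
asymmetric ears (derived state '1') is shared by all ingroup taxa — unites the whole ingroup.
compound eyes groups Epsilon and Eta, which is incompatible with the clades supported by the remaining characters; treating it as convergent (homoplasy) costs fewer steps than any alternative tree.
retractile claws: derived state '1' in Alpha, Beta, Delta, and Eta only — synapomorphy for {Alpha, Beta, Delta, Eta}.
Only Beta, Delta, and Eta show the derived state '0' for dermal ossicles, supporting them as a clade.
serrated mandibles (derived state '1') is shared by Beta and Delta — a synapomorphy uniting that clade.
Most parsimonious ingroup topology: ((Alpha,((Delta,Beta),Eta)),Epsilon).
Delta and Beta form a cherry on this tree, so they are sister taxa.

Beta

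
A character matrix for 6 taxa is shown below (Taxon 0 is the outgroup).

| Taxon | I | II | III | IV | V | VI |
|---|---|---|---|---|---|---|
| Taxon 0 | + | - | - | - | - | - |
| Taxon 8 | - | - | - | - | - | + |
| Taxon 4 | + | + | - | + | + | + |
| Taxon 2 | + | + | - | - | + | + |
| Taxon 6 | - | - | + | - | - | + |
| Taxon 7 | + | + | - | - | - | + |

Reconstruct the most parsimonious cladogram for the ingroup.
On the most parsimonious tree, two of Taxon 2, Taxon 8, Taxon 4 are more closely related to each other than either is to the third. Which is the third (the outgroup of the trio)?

Taxon 8

Character polarity is set by the outgroup: the derived state is whichever differs from the outgroup's state, so for I the derived state is '-', and for the remaining characters it is '+'.
Only Taxon 6 and Taxon 8 show the derived state '-' for I, supporting them as a clade.
II: derived state '+' in Taxon 2, Taxon 4, and Taxon 7 only — synapomorphy for {Taxon 2, Taxon 4, Taxon 7}.
III (derived state '+') is unique to Taxon 6 (autapomorphy; uninformative for grouping).
IV: derived state '+' in Taxon 4 only — an autapomorphy, so it tells us nothing about relationships among taxa.
V (derived state '+') is shared by Taxon 2 and Taxon 4 — a synapomorphy uniting that clade.
All ingroup taxa share the derived state '+' for VI; it defines the ingroup but does not resolve relationships within it.
Most parsimonious ingroup topology: ((Taxon 8,Taxon 6),((Taxon 4,Taxon 2),Taxon 7)).
Taxon 4 and Taxon 2 share a more recent common ancestor with each other than either does with Taxon 8, so Taxon 8 is the least closely related of the three.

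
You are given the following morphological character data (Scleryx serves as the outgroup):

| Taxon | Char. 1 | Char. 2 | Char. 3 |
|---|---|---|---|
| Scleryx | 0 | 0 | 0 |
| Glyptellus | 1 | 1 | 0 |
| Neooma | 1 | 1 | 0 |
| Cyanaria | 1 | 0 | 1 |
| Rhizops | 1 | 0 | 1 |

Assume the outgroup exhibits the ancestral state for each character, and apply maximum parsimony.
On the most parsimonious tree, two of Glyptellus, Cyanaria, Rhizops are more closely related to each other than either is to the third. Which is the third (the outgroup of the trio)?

Glyptellus

The outgroup has state '0' for every character, so '1' is the derived state throughout.
Char. 1 (derived state '1') is shared by all ingroup taxa — unites the whole ingroup.
Char. 2 (derived state '1') is shared by Glyptellus and Neooma — a synapomorphy uniting that clade.
Only Cyanaria and Rhizops show the derived state '1' for Char. 3, supporting them as a clade.
Most parsimonious ingroup topology: ((Glyptellus,Neooma),(Cyanaria,Rhizops)).
Rhizops and Cyanaria share a more recent common ancestor with each other than either does with Glyptellus, so Glyptellus is the least closely related of the three.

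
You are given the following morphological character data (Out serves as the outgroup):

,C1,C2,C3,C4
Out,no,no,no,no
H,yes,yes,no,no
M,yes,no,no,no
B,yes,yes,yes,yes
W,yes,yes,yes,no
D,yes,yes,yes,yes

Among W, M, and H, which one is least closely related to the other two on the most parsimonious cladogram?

M

The outgroup has state 'no' for every character, so 'yes' is the derived state throughout.
All ingroup taxa share the derived state 'yes' for C1; it defines the ingroup but does not resolve relationships within it.
C2 (derived state 'yes') is shared by B, D, H, and W — a synapomorphy uniting that clade.
Only B, D, and W show the derived state 'yes' for C3, supporting them as a clade.
C4: derived state 'yes' in B and D only — synapomorphy for {B, D}.
Most parsimonious ingroup topology: ((H,((B,D),W)),M).
H and W share a more recent common ancestor with each other than either does with M, so M is the least closely related of the three.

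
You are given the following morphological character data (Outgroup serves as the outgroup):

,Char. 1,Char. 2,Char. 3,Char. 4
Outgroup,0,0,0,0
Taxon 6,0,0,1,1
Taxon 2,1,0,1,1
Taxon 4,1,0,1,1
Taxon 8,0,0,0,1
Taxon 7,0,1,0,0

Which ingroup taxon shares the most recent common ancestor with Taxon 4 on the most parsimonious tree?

The outgroup has state '0' for every character, so '1' is the derived state throughout.
Char. 1: derived state '1' in Taxon 2 and Taxon 4 only — synapomorphy for {Taxon 2, Taxon 4}.
Char. 2: derived state '1' in Taxon 7 only — an autapomorphy, so it tells us nothing about relationships among taxa.
Only Taxon 2, Taxon 4, and Taxon 6 show the derived state '1' for Char. 3, supporting them as a clade.
Char. 4 (derived state '1') is shared by Taxon 2, Taxon 4, Taxon 6, and Taxon 8 — a synapomorphy uniting that clade.
Most parsimonious ingroup topology: (((Taxon 6,(Taxon 2,Taxon 4)),Taxon 8),Taxon 7).
Taxon 4 and Taxon 2 form a cherry on this tree, so they are sister taxa.

Taxon 2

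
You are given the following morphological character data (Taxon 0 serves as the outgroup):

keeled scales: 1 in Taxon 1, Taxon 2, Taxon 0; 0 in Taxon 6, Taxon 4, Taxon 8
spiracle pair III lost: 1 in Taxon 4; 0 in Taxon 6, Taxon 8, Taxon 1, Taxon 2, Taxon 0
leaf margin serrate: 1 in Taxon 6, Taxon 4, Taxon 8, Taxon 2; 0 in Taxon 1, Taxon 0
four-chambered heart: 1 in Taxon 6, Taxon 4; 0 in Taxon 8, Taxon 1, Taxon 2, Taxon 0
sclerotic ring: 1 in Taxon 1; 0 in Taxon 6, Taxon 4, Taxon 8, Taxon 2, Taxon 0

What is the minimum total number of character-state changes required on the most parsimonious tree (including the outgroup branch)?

Character polarity is set by the outgroup: the derived state is whichever differs from the outgroup's state, so for keeled scales the derived state is '0', and for the remaining characters it is '1'.
keeled scales: derived state '0' in Taxon 4, Taxon 6, and Taxon 8 only — synapomorphy for {Taxon 4, Taxon 6, Taxon 8}.
spiracle pair III lost: derived state '1' in Taxon 4 only — an autapomorphy, so it tells us nothing about relationships among taxa.
Only Taxon 2, Taxon 4, Taxon 6, and Taxon 8 show the derived state '1' for leaf margin serrate, supporting them as a clade.
Only Taxon 4 and Taxon 6 show the derived state '1' for four-chambered heart, supporting them as a clade.
sclerotic ring (derived state '1') is unique to Taxon 1 (autapomorphy; uninformative for grouping).
Most parsimonious ingroup topology: ((((Taxon 4,Taxon 6),Taxon 8),Taxon 2),Taxon 1).
Changes per character on this tree: keeled scales: 1; spiracle pair III lost: 1; leaf margin serrate: 1; four-chambered heart: 1; sclerotic ring: 1.
Total = 5.

5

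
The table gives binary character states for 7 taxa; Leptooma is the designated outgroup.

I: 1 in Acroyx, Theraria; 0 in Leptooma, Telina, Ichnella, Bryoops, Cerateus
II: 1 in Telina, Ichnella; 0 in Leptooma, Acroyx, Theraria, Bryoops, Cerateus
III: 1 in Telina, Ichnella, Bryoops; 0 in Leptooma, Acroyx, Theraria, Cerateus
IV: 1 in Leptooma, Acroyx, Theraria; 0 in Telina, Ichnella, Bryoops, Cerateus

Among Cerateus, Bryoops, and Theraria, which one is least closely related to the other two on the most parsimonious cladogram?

Theraria

Character polarity is set by the outgroup: the derived state is whichever differs from the outgroup's state, so for IV the derived state is '0', and for the remaining characters it is '1'.
I (derived state '1') is shared by Acroyx and Theraria — a synapomorphy uniting that clade.
Only Ichnella and Telina show the derived state '1' for II, supporting them as a clade.
Only Bryoops, Ichnella, and Telina show the derived state '1' for III, supporting them as a clade.
Only Bryoops, Cerateus, Ichnella, and Telina show the derived state '0' for IV, supporting them as a clade.
Most parsimonious ingroup topology: ((Acroyx,Theraria),((Bryoops,(Ichnella,Telina)),Cerateus)).
Cerateus and Bryoops share a more recent common ancestor with each other than either does with Theraria, so Theraria is the least closely related of the three.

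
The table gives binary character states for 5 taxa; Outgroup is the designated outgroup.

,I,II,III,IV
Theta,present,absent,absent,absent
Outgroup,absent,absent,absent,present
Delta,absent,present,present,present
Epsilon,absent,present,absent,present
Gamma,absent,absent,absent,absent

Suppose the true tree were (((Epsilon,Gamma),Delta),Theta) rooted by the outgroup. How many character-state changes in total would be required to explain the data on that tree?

6

Map each character onto (((Epsilon,Gamma),Delta),Theta) (rooted by Outgroup) and count the minimum state changes it requires (Fitch parsimony):
I: 1; II: 2; III: 1; IV: 2.
Total tree length = 6.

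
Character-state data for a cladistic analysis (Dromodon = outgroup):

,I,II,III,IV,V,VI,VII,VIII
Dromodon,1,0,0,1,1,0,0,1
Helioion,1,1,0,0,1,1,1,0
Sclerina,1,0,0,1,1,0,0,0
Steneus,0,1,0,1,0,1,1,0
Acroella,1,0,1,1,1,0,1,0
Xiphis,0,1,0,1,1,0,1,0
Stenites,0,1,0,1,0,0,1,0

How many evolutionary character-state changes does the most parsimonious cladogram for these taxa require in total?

Character polarity is set by the outgroup: the derived state is whichever differs from the outgroup's state, so for I, IV, V, VIII the derived state is '0', and for the remaining characters it is '1'.
I: derived state '0' in Steneus, Stenites, and Xiphis only — synapomorphy for {Steneus, Stenites, Xiphis}.
Only Helioion, Steneus, Stenites, and Xiphis show the derived state '1' for II, supporting them as a clade.
III: derived state '1' in Acroella only — an autapomorphy, so it tells us nothing about relationships among taxa.
IV (derived state '0') is unique to Helioion (autapomorphy; uninformative for grouping).
V (derived state '0') is shared by Steneus and Stenites — a synapomorphy uniting that clade.
VI (state '1') occurs in Helioion and Steneus but conflicts with the nesting implied by the other characters — most parsimoniously interpreted as homoplasy.
Only Acroella, Helioion, Steneus, Stenites, and Xiphis show the derived state '1' for VII, supporting them as a clade.
VIII (derived state '0') is shared by all ingroup taxa — unites the whole ingroup.
Most parsimonious ingroup topology: (((Helioion,((Steneus,Stenites),Xiphis)),Acroella),Sclerina).
Changes per character on this tree: I: 1; II: 1; III: 1; IV: 1; V: 1; VI: 2; VII: 1; VIII: 1.
Total = 9.

9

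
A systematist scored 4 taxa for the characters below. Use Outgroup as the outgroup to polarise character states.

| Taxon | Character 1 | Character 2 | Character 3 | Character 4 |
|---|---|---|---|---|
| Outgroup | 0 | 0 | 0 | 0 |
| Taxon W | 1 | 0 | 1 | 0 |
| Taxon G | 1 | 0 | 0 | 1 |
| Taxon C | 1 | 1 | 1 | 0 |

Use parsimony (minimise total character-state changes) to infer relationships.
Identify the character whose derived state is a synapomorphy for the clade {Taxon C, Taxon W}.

Character 3

The outgroup has state '0' for every character, so '1' is the derived state throughout.
Character 1 (derived state '1') is shared by all ingroup taxa — unites the whole ingroup.
Character 2 (derived state '1') is unique to Taxon C (autapomorphy; uninformative for grouping).
Character 3 (derived state '1') is shared by Taxon C and Taxon W — a synapomorphy uniting that clade.
Character 4 (derived state '1') is unique to Taxon G (autapomorphy; uninformative for grouping).
Most parsimonious ingroup topology: ((Taxon W,Taxon C),Taxon G).
The clade {Taxon C, Taxon W} is supported by Character 3: its derived state '1' occurs in exactly those taxa and in no other taxon (including the outgroup).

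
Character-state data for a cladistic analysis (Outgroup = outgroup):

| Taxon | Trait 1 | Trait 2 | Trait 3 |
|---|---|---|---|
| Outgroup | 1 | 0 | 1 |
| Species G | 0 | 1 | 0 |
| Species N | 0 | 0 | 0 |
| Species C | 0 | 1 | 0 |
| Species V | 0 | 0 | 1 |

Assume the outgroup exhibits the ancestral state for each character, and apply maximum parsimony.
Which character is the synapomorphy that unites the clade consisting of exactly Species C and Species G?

Trait 2

Character polarity is set by the outgroup: the derived state is whichever differs from the outgroup's state, so for Trait 1, Trait 3 the derived state is '0', and for the remaining characters it is '1'.
Trait 1 (derived state '0') is shared by all ingroup taxa — unites the whole ingroup.
Trait 2 (derived state '1') is shared by Species C and Species G — a synapomorphy uniting that clade.
Only Species C, Species G, and Species N show the derived state '0' for Trait 3, supporting them as a clade.
Most parsimonious ingroup topology: (((Species G,Species C),Species N),Species V).
The clade {Species C, Species G} is supported by Trait 2: its derived state '1' occurs in exactly those taxa and in no other taxon (including the outgroup).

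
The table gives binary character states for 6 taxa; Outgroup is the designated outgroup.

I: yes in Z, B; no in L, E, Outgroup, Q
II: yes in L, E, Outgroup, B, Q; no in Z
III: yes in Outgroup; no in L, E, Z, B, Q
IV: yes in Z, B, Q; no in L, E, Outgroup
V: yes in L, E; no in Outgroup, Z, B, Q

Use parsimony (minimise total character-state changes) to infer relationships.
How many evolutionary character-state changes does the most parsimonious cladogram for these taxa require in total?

5

Character polarity is set by the outgroup: the derived state is whichever differs from the outgroup's state, so for II, III the derived state is 'no', and for the remaining characters it is 'yes'.
I: derived state 'yes' in B and Z only — synapomorphy for {B, Z}.
II (derived state 'no') is unique to Z (autapomorphy; uninformative for grouping).
III (derived state 'no') is shared by all ingroup taxa — unites the whole ingroup.
IV (derived state 'yes') is shared by B, Q, and Z — a synapomorphy uniting that clade.
Only E and L show the derived state 'yes' for V, supporting them as a clade.
Most parsimonious ingroup topology: (((B,Z),Q),(L,E)).
Changes per character on this tree: I: 1; II: 1; III: 1; IV: 1; V: 1.
Total = 5.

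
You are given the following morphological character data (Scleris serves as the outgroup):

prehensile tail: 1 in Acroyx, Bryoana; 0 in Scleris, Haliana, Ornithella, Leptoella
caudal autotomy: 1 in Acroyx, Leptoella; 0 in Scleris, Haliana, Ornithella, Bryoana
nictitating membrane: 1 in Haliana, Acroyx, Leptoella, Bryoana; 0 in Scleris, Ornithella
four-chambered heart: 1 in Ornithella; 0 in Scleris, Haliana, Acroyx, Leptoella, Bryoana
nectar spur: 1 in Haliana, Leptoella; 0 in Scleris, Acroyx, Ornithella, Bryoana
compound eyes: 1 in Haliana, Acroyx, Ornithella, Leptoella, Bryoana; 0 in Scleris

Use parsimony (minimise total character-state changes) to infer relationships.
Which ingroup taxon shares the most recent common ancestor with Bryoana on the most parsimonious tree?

The outgroup has state '0' for every character, so '1' is the derived state throughout.
Only Acroyx and Bryoana show the derived state '1' for prehensile tail, supporting them as a clade.
caudal autotomy (state '1') occurs in Acroyx and Leptoella but conflicts with the nesting implied by the other characters — most parsimoniously interpreted as homoplasy.
Only Acroyx, Bryoana, Haliana, and Leptoella show the derived state '1' for nictitating membrane, supporting them as a clade.
four-chambered heart: derived state '1' in Ornithella only — an autapomorphy, so it tells us nothing about relationships among taxa.
nectar spur: derived state '1' in Haliana and Leptoella only — synapomorphy for {Haliana, Leptoella}.
compound eyes (derived state '1') is shared by all ingroup taxa — unites the whole ingroup.
Most parsimonious ingroup topology: (((Haliana,Leptoella),(Acroyx,Bryoana)),Ornithella).
Bryoana and Acroyx form a cherry on this tree, so they are sister taxa.

Acroyx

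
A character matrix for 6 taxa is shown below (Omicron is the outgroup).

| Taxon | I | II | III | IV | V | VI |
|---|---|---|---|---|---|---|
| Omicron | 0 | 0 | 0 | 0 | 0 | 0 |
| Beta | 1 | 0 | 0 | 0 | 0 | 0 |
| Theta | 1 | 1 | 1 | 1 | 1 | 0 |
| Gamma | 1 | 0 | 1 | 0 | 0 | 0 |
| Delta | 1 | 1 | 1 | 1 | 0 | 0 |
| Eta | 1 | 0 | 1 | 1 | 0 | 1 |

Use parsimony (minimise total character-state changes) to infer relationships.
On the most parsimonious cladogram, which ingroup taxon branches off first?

Beta

The outgroup has state '0' for every character, so '1' is the derived state throughout.
I (derived state '1') is shared by all ingroup taxa — unites the whole ingroup.
II (derived state '1') is shared by Delta and Theta — a synapomorphy uniting that clade.
III (derived state '1') is shared by Delta, Eta, Gamma, and Theta — a synapomorphy uniting that clade.
IV: derived state '1' in Delta, Eta, and Theta only — synapomorphy for {Delta, Eta, Theta}.
V: derived state '1' in Theta only — an autapomorphy, so it tells us nothing about relationships among taxa.
VI: derived state '1' in Eta only — an autapomorphy, so it tells us nothing about relationships among taxa.
Most parsimonious ingroup topology: (Beta,(((Theta,Delta),Eta),Gamma)).
Beta is sister to the clade containing all other ingroup taxa, so it is the earliest-diverging (most basal) ingroup lineage.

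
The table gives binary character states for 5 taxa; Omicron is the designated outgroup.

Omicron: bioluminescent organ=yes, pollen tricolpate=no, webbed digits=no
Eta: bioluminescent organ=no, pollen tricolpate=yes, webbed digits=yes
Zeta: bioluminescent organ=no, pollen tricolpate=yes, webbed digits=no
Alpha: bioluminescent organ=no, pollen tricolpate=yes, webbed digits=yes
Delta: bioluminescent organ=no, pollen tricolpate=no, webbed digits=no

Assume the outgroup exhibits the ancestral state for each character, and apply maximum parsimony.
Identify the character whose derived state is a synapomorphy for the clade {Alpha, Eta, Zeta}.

pollen tricolpate

Character polarity is set by the outgroup: the derived state is whichever differs from the outgroup's state, so for bioluminescent organ the derived state is 'no', and for the remaining characters it is 'yes'.
All ingroup taxa share the derived state 'no' for bioluminescent organ; it defines the ingroup but does not resolve relationships within it.
Only Alpha, Eta, and Zeta show the derived state 'yes' for pollen tricolpate, supporting them as a clade.
Only Alpha and Eta show the derived state 'yes' for webbed digits, supporting them as a clade.
Most parsimonious ingroup topology: (((Eta,Alpha),Zeta),Delta).
The clade {Alpha, Eta, Zeta} is supported by pollen tricolpate: its derived state 'yes' occurs in exactly those taxa and in no other taxon (including the outgroup).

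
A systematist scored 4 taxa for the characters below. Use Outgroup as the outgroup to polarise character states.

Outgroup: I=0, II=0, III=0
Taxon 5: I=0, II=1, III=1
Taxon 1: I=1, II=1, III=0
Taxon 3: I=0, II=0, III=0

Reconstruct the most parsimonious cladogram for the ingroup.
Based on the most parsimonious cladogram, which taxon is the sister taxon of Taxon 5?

Taxon 1

The outgroup has state '0' for every character, so '1' is the derived state throughout.
I: derived state '1' in Taxon 1 only — an autapomorphy, so it tells us nothing about relationships among taxa.
Only Taxon 1 and Taxon 5 show the derived state '1' for II, supporting them as a clade.
III: derived state '1' in Taxon 5 only — an autapomorphy, so it tells us nothing about relationships among taxa.
Most parsimonious ingroup topology: ((Taxon 5,Taxon 1),Taxon 3).
Taxon 5 and Taxon 1 form a cherry on this tree, so they are sister taxa.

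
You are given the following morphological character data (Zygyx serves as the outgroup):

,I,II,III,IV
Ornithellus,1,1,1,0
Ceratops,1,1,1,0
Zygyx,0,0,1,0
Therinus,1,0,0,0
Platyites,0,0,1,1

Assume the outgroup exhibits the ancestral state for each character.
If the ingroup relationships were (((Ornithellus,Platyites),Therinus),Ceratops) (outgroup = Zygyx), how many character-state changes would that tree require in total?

Map each character onto (((Ornithellus,Platyites),Therinus),Ceratops) (rooted by Zygyx) and count the minimum state changes it requires (Fitch parsimony):
I: 2; II: 2; III: 1; IV: 1.
Total tree length = 6.

6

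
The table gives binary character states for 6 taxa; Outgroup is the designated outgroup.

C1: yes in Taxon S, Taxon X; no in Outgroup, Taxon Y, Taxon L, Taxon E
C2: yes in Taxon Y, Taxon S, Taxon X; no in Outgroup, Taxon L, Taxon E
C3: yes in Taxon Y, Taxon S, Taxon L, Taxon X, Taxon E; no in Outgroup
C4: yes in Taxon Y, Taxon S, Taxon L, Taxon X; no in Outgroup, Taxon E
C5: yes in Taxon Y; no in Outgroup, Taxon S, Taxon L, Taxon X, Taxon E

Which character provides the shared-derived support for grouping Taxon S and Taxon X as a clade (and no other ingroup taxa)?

The outgroup has state 'no' for every character, so 'yes' is the derived state throughout.
C1: derived state 'yes' in Taxon S and Taxon X only — synapomorphy for {Taxon S, Taxon X}.
Only Taxon S, Taxon X, and Taxon Y show the derived state 'yes' for C2, supporting them as a clade.
C3 (derived state 'yes') is shared by all ingroup taxa — unites the whole ingroup.
C4: derived state 'yes' in Taxon L, Taxon S, Taxon X, and Taxon Y only — synapomorphy for {Taxon L, Taxon S, Taxon X, Taxon Y}.
C5: derived state 'yes' in Taxon Y only — an autapomorphy, so it tells us nothing about relationships among taxa.
Most parsimonious ingroup topology: (((Taxon Y,(Taxon S,Taxon X)),Taxon L),Taxon E).
The clade {Taxon S, Taxon X} is supported by C1: its derived state 'yes' occurs in exactly those taxa and in no other taxon (including the outgroup).

C1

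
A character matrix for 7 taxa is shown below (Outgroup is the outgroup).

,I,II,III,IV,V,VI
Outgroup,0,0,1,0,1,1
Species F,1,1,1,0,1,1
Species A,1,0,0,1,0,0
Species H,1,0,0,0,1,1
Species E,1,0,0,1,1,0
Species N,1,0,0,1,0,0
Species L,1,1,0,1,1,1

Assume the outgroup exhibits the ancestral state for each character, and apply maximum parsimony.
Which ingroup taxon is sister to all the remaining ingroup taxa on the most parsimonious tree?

Species F

Character polarity is set by the outgroup: the derived state is whichever differs from the outgroup's state, so for III, V, VI the derived state is '0', and for the remaining characters it is '1'.
I (derived state '1') is shared by all ingroup taxa — unites the whole ingroup.
II groups Species F and Species L, which is incompatible with the clades supported by the remaining characters; treating it as convergent (homoplasy) costs fewer steps than any alternative tree.
III (derived state '0') is shared by Species A, Species E, Species H, Species L, and Species N — a synapomorphy uniting that clade.
Only Species A, Species E, Species L, and Species N show the derived state '1' for IV, supporting them as a clade.
V: derived state '0' in Species A and Species N only — synapomorphy for {Species A, Species N}.
VI: derived state '0' in Species A, Species E, and Species N only — synapomorphy for {Species A, Species E, Species N}.
Most parsimonious ingroup topology: (((((Species A,Species N),Species E),Species L),Species H),Species F).
Species F is sister to the clade containing all other ingroup taxa, so it is the earliest-diverging (most basal) ingroup lineage.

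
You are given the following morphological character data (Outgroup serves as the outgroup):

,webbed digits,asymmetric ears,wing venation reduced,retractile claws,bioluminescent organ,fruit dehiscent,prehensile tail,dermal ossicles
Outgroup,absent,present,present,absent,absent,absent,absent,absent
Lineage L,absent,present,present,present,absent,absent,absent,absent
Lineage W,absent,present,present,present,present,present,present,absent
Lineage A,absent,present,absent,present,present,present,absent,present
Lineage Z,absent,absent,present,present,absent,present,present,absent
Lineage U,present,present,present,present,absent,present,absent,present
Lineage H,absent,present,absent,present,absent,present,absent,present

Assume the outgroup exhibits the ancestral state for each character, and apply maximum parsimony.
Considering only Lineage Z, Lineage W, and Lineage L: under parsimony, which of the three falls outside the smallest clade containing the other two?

Lineage L

Character polarity is set by the outgroup: the derived state is whichever differs from the outgroup's state, so for asymmetric ears, wing venation reduced the derived state is 'absent', and for the remaining characters it is 'present'.
webbed digits: derived state 'present' in Lineage U only — an autapomorphy, so it tells us nothing about relationships among taxa.
asymmetric ears: derived state 'absent' in Lineage Z only — an autapomorphy, so it tells us nothing about relationships among taxa.
Only Lineage A and Lineage H show the derived state 'absent' for wing venation reduced, supporting them as a clade.
All ingroup taxa share the derived state 'present' for retractile claws; it defines the ingroup but does not resolve relationships within it.
bioluminescent organ groups Lineage A and Lineage W, which is incompatible with the clades supported by the remaining characters; treating it as convergent (homoplasy) costs fewer steps than any alternative tree.
fruit dehiscent: derived state 'present' in Lineage A, Lineage H, Lineage U, Lineage W, and Lineage Z only — synapomorphy for {Lineage A, Lineage H, Lineage U, Lineage W, Lineage Z}.
Only Lineage W and Lineage Z show the derived state 'present' for prehensile tail, supporting them as a clade.
dermal ossicles: derived state 'present' in Lineage A, Lineage H, and Lineage U only — synapomorphy for {Lineage A, Lineage H, Lineage U}.
Most parsimonious ingroup topology: (Lineage L,((Lineage W,Lineage Z),((Lineage A,Lineage H),Lineage U))).
Lineage W and Lineage Z share a more recent common ancestor with each other than either does with Lineage L, so Lineage L is the least closely related of the three.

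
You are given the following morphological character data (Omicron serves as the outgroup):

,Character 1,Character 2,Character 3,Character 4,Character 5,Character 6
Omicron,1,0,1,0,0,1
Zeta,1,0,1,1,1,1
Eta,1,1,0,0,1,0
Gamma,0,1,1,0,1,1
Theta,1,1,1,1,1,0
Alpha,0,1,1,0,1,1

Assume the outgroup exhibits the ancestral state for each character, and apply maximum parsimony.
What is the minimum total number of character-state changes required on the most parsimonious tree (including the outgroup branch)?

7

Character polarity is set by the outgroup: the derived state is whichever differs from the outgroup's state, so for Character 1, Character 3, Character 6 the derived state is '0', and for the remaining characters it is '1'.
Only Alpha and Gamma show the derived state '0' for Character 1, supporting them as a clade.
Only Alpha, Eta, Gamma, and Theta show the derived state '1' for Character 2, supporting them as a clade.
Character 3 (derived state '0') is unique to Eta (autapomorphy; uninformative for grouping).
Character 4 groups Theta and Zeta, which is incompatible with the clades supported by the remaining characters; treating it as convergent (homoplasy) costs fewer steps than any alternative tree.
All ingroup taxa share the derived state '1' for Character 5; it defines the ingroup but does not resolve relationships within it.
Character 6: derived state '0' in Eta and Theta only — synapomorphy for {Eta, Theta}.
Most parsimonious ingroup topology: (Zeta,((Eta,Theta),(Gamma,Alpha))).
Changes per character on this tree: Character 1: 1; Character 2: 1; Character 3: 1; Character 4: 2; Character 5: 1; Character 6: 1.
Total = 7.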